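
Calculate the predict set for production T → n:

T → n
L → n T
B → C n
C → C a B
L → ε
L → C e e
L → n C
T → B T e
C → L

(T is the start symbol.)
PREDICT(T → n) = (FIRST(RHS) \ {ε}) ∪ (FOLLOW(T) if ε ∈ FIRST(RHS), i.e. RHS ⇒* ε)
FIRST(n) = { 'n' }
ε ∉ FIRST(n), so FOLLOW(T) is not added.
PREDICT(T → n) = { 'n' }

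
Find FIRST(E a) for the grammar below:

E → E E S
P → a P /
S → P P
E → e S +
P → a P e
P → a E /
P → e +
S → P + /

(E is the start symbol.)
FIRST sets of the non-terminals involved (from the grammar, by fixed-point iteration):
  FIRST(E) = { 'e' }

To compute FIRST(E a), process the symbols left to right:
Symbol E is a non-terminal. Add FIRST(E) \ {ε} = { 'e' }
E is not nullable (ε ∉ FIRST(E)), so stop here.
FIRST(E a) = { 'e' }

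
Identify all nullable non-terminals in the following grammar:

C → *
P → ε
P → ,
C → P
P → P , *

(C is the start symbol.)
A non-terminal is nullable if it can derive ε (the empty string): either it has an ε-production, or it has a production whose right-hand side consists entirely of nullable non-terminals.

ε-productions: P → ε
So P is immediately nullable.
C → P: every symbol on the right is nullable, so C is nullable too.
Every non-terminal is now nullable.
Nullable = { 'C', 'P' }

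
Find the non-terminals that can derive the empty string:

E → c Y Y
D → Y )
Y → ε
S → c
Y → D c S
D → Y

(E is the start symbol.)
ε-productions: Y → ε
So Y is immediately nullable.
D → Y: every symbol on the right is nullable, so D is nullable too.
No further non-terminal can be added: every production for the remaining non-terminals contains a terminal or a non-nullable non-terminal.
Nullable = { 'D', 'Y' }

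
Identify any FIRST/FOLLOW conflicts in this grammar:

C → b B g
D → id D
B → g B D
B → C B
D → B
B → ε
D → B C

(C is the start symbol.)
Yes. D → id D with FOLLOW(D) on { 'id' }; D → B C with FOLLOW(D) on { 'b', 'g' }; B → g B D with FOLLOW(B) on { 'g' }; B → C B with FOLLOW(B) on { 'b' }

Nullable non-terminals: B, D.
FIRST sets used below: FIRST(C) = { 'b' }, FIRST(B) = { 'b', 'g', ε }

B: nullable alternative(s) B → ε; FOLLOW(B) = { 'b', 'g', 'id' }
  B → g B D: FIRST \ {ε} = { 'g' } — overlaps FOLLOW(B) on { 'g' }: CONFLICT
  B → C B: FIRST \ {ε} = { 'b' } — overlaps FOLLOW(B) on { 'b' }: CONFLICT
  B → ε: FIRST \ {ε} = { } — this is the only nullable alternative, skip

D: nullable alternative(s) D → B; FOLLOW(D) = { 'b', 'g', 'id' }
  D → id D: FIRST \ {ε} = { 'id' } — overlaps FOLLOW(D) on { 'id' }: CONFLICT
  D → B: FIRST \ {ε} = { 'b', 'g' } — this is the only nullable alternative, skip
  D → B C: FIRST \ {ε} = { 'b', 'g' } — overlaps FOLLOW(D) on { 'b', 'g' }: CONFLICT

C has no nullable alternative, so no FIRST/FOLLOW check is needed there.

So the grammar has 4 FIRST/FOLLOW conflicts (marked CONFLICT above).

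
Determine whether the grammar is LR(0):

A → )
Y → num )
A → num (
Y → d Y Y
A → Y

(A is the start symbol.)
Augment with A' → A and build the canonical LR(0) collection (I0 = CLOSURE({[A' → . A]}), then GOTO on every symbol after a dot until no new states appear). It has 11 states:
  I0: { [A → . )], [A → . Y], [A → . num (], [A' → . A], [Y → . d Y Y], [Y → . num )] }  — shift
  I1: { [A → ) .] }  — reduce
  I2: { [A' → A .] }  — accept
  I3: { [A → Y .] }  — reduce
  I4: { [Y → . d Y Y], [Y → . num )], [Y → d . Y Y] }  — shift
  I5: { [A → num . (], [Y → num . )] }  — shift
  I6: { [A → num ( .] }  — reduce
  I7: { [Y → num ) .] }  — reduce
  I8: { [Y → . d Y Y], [Y → . num )], [Y → d Y . Y] }  — shift
  I9: { [Y → num . )] }  — shift
  I10: { [Y → d Y Y .] }  — reduce

Every state is either a pure shift/goto state or contains exactly one complete item and nothing to shift — no conflicts. The grammar is LR(0).

Answer: Yes, the grammar is LR(0)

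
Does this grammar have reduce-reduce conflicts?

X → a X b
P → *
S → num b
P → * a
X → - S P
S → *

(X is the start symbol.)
No reduce-reduce conflicts

A reduce-reduce conflict occurs when an LR(0) state has two complete items [A → α .] and [B → β .] — both call for a reduction, and with no lookahead the parser cannot choose between them.

Augment with X' → X and build the canonical LR(0) collection (I0 = CLOSURE({[X' → . X]}), then GOTO on every symbol after a dot until no new states appear). It has 13 states:
  I0: { [X → . - S P], [X → . a X b], [X' → . X] }  — shift
  I1: { [S → . *], [S → . num b], [X → - . S P] }  — shift
  I2: { [X' → X .] }  — accept
  I3: { [X → . - S P], [X → . a X b], [X → a . X b] }  — shift
  I4: { [X → a X . b] }  — shift
  I5: { [X → a X b .] }  — reduce
  I6: { [S → * .] }  — reduce
  I7: { [P → . * a], [P → . *], [X → - S . P] }  — shift
  I8: { [S → num . b] }  — shift
  I9: { [S → num b .] }  — reduce
  I10: { [P → * . a], [P → * .] }  — shift, reduce
  I11: { [X → - S P .] }  — reduce
  I12: { [P → * a .] }  — reduce

No state contains more than one complete item.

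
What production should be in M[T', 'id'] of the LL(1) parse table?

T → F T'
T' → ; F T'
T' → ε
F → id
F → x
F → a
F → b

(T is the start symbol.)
Empty (error entry)

To find M[T', 'id'], we find productions for T' where 'id' is in the predict set (PREDICT(N → α) = (FIRST(α) \ {ε}) ∪ (FOLLOW(N) if α ⇒* ε)).

Relevant sets:
  FOLLOW(T') = { $ }

T' → ; F T': PREDICT = { ';' }
T' → ε: PREDICT = { $ }

M[T', 'id'] is empty (no production applies)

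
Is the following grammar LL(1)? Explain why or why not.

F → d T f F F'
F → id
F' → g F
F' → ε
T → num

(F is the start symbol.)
No. Predict set conflict for F': { 'g' }

A grammar is LL(1) if for each non-terminal N with multiple productions, the predict sets of those productions are pairwise disjoint, where PREDICT(N → α) = (FIRST(α) \ {ε}) ∪ (FOLLOW(N) if α ⇒* ε).

Relevant sets:
  FOLLOW(F') = { $, 'g' }

For F:
  PREDICT(F → d T f F F') = { 'd' }
  PREDICT(F → id) = { 'id' }
For F':
  PREDICT(F' → g F) = { 'g' }
  PREDICT(F' → ε) = { $, 'g' }
T has a single production, so nothing to check there.

Conflict found: Predict set conflict for F': { 'g' }
The grammar is NOT LL(1).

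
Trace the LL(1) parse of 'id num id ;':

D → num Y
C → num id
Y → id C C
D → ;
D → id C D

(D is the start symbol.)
Stack is shown with the top on the left.

Stack       Input          Action
---------------------------------
D $         id num id ; $  output D → id C D
id C D $    id num id ; $  match 'id'
C D $       num id ; $     output C → num id
num id D $  num id ; $     match 'num'
id D $      id ; $         match 'id'
D $         ; $            output D → ;
; $         ; $            match ';'
$           $              accept

The string is accepted.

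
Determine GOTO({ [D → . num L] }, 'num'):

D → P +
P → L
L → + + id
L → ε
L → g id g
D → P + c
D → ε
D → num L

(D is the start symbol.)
GOTO(I, 'num') = CLOSURE({ [A → αX.β] : [A → α.Xβ] ∈ I, X = 'num' })

Items with dot before 'num', with the dot advanced:
  [D → . num L] → [D → num . L]
Closure of the advanced items:
  [D → num . L] has the dot before L: add [L → . + + id], [L → .], [L → . g id g]

GOTO = { [D → num . L], [L → . + + id], [L → . g id g], [L → .] }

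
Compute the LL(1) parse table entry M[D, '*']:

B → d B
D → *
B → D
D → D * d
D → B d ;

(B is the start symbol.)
To find M[D, '*'], we find productions for D where '*' is in the predict set (PREDICT(N → α) = (FIRST(α) \ {ε}) ∪ (FOLLOW(N) if α ⇒* ε)).

Relevant sets:
  FIRST(D) = { '*', 'd' }
  FIRST(B) = { '*', 'd' }

D → *: PREDICT = { '*' }
  '*' is in predict set, so this production goes in M[D, '*']
D → D * d: PREDICT = { '*', 'd' }
  '*' is in predict set, so this production goes in M[D, '*']
D → B d ;: PREDICT = { '*', 'd' }
  '*' is in predict set, so this production goes in M[D, '*']

M[D, '*'] = D → *, D → D * d, D → B d ;  (a multiply-defined cell — the grammar is not LL(1))

Answer: D → *, D → D * d, D → B d ;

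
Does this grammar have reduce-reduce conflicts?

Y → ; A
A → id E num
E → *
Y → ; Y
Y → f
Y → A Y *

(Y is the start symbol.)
Augment with Y' → Y and build the canonical LR(0) collection (I0 = CLOSURE({[Y' → . Y]}), then GOTO on every symbol after a dot until no new states appear). It has 13 states:
  I0: { [A → . id E num], [Y → . ; A], [Y → . ; Y], [Y → . A Y *], [Y → . f], [Y' → . Y] }  — shift
  I1: { [A → . id E num], [Y → . ; A], [Y → . ; Y], [Y → . A Y *], [Y → . f], [Y → ; . A], [Y → ; . Y] }  — shift
  I2: { [A → . id E num], [Y → . ; A], [Y → . ; Y], [Y → . A Y *], [Y → . f], [Y → A . Y *] }  — shift
  I3: { [Y' → Y .] }  — accept
  I4: { [Y → f .] }  — reduce
  I5: { [A → id . E num], [E → . *] }  — shift
  I6: { [E → * .] }  — reduce
  I7: { [A → id E . num] }  — shift
  I8: { [A → id E num .] }  — reduce
  I9: { [Y → A Y . *] }  — shift
  I10: { [Y → A Y * .] }  — reduce
  I11: { [A → . id E num], [Y → . ; A], [Y → . ; Y], [Y → . A Y *], [Y → . f], [Y → ; A .], [Y → A . Y *] }  — shift, reduce
  I12: { [Y → ; Y .] }  — reduce

No state contains more than one complete item.

Answer: No reduce-reduce conflicts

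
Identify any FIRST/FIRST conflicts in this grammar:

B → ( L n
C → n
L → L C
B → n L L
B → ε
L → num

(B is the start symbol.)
Yes. L → L C / L → num on { 'num' }

FIRST sets of the non-terminals at (or reachable through a nullable prefix from) the front of some alternative:
  FIRST(L) = { 'num' }

Productions for B:
  B → ( L n: FIRST = { '(' }
  B → n L L: FIRST = { 'n' }
  B → ε: FIRST = { ε }
Productions for L:
  L → L C: FIRST = { 'num' }
  L → num: FIRST = { 'num' }
C has only one production, so no FIRST/FIRST conflict is possible there.

Conflict for L: L → L C and L → num
  Overlap: { 'num' }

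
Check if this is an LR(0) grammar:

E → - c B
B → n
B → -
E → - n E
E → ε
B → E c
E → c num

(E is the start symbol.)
No. Shift-reduce conflict between [E → .] and [E → . - c B]

A grammar is LR(0) if no state in the canonical LR(0) collection has:
  - both a shift item (dot before a terminal) and a complete item (shift-reduce conflict), or
  - two or more complete items (reduce-reduce conflict; the accept item [E' → E .] counts as a complete item here).

Augment with E' → E and build the canonical LR(0) collection (I0 = CLOSURE({[E' → . E]}), then GOTO on every symbol after a dot until no new states appear). It has 13 states:
  I0: { [E → . - c B], [E → . - n E], [E → . c num], [E → .], [E' → . E] }  — shift, reduce
  I1: { [E → - . c B], [E → - . n E] }  — shift
  I2: { [E' → E .] }  — accept
  I3: { [E → c . num] }  — shift
  I4: { [E → c num .] }  — reduce
  I5: { [B → . -], [B → . E c], [B → . n], [E → - c . B], [E → . - c B], [E → . - n E], [E → . c num], [E → .] }  — shift, reduce
  I6: { [E → - n . E], [E → . - c B], [E → . - n E], [E → . c num], [E → .] }  — shift, reduce
  I7: { [E → - n E .] }  — reduce
  I8: { [B → - .], [E → - . c B], [E → - . n E] }  — shift, reduce
  I9: { [E → - c B .] }  — reduce
  I10: { [B → E . c] }  — shift
  I11: { [B → n .] }  — reduce
  I12: { [B → E c .] }  — reduce

Conflict in state I0:
  Shift-reduce conflict between [E → .] and [E → . - c B]
So the grammar is NOT LR(0).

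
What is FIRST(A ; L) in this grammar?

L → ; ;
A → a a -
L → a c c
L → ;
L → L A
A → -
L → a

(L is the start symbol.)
FIRST sets of the non-terminals involved (from the grammar, by fixed-point iteration):
  FIRST(A) = { '-', 'a' }

To compute FIRST(A ; L), process the symbols left to right:
Symbol A is a non-terminal. Add FIRST(A) \ {ε} = { '-', 'a' }
A is not nullable (ε ∉ FIRST(A)), so stop here.
FIRST(A ; L) = { '-', 'a' }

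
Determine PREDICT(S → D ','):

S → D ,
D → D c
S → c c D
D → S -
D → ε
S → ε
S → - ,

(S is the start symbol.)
PREDICT(S → D ',') = (FIRST(RHS) \ {ε}) ∪ (FOLLOW(S) if ε ∈ FIRST(RHS), i.e. RHS ⇒* ε)
FIRST(D) = { ',', '-', 'c', ε }
FIRST(D ',') = { ',', '-', 'c' }
ε ∉ FIRST(D ','), so FOLLOW(S) is not added.
PREDICT(S → D ',') = { ',', '-', 'c' }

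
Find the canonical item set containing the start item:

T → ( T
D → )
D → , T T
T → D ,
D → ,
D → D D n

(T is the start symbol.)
{ [D → . )], [D → . , T T], [D → . ,], [D → . D D n], [T → . ( T], [T → . D ,], [T' → . T] }

First, augment the grammar with T' → T
I₀ = CLOSURE({ [T' → . T] }):
  [T' → . T] has the dot before T: add [T → . ( T], [T → . D ,]
  [T → . D ,] has the dot before D: add [D → . )], [D → . , T T], [D → . ,], [D → . D D n]
No further items can be added.

I₀ = { [D → . )], [D → . , T T], [D → . ,], [D → . D D n], [T → . ( T], [T → . D ,], [T' → . T] }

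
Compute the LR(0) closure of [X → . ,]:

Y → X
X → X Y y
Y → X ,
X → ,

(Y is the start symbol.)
Start with: [X → . ,]
The dot precedes the terminal ',', so nothing is added.

CLOSURE = { [X → . ,] }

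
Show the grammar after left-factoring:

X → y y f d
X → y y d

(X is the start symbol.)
Left-factoring transforms A → αβ₁ | αβ₂ into A → αA' and A' → β₁ | β₂
(α is the longest common prefix among the alternatives). Repeat until
no nonterminal has two alternatives with a common prefix.

Round 1: X has alternatives sharing prefix 'y y'. Introduce X': X → y y X'
  Add: X' → f d
  Add: X' → d

No remaining common prefixes — done.

Resulting grammar:
X → y y X'
X' → f d
X' → d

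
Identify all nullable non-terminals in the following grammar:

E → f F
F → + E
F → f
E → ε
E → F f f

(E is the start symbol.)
{ 'E' }

A non-terminal is nullable if it can derive ε (the empty string): either it has an ε-production, or it has a production whose right-hand side consists entirely of nullable non-terminals.

ε-productions: E → ε
So E is immediately nullable.
No further non-terminal can be added: every production for the remaining non-terminals contains a terminal or a non-nullable non-terminal.
Nullable = { 'E' }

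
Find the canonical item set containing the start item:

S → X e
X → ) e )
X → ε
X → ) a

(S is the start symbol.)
{ [S → . X e], [S' → . S], [X → . ) a], [X → . ) e )], [X → .] }

First, augment the grammar with S' → S
I₀ = CLOSURE({ [S' → . S] }):
  [S' → . S] has the dot before S: add [S → . X e]
  [S → . X e] has the dot before X: add [X → . ) e )], [X → .], [X → . ) a]
No further items can be added.

I₀ = { [S → . X e], [S' → . S], [X → . ) a], [X → . ) e )], [X → .] }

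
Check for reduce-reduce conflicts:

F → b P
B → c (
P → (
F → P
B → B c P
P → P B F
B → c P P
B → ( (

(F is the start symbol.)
A reduce-reduce conflict occurs when an LR(0) state has two complete items [A → α .] and [B → β .] — both call for a reduction, and with no lookahead the parser cannot choose between them.

Augment with F' → F and build the canonical LR(0) collection (I0 = CLOSURE({[F' → . F]}), then GOTO on every symbol after a dot until no new states appear). It has 17 states:
  I0: { [F → . P], [F → . b P], [F' → . F], [P → . (], [P → . P B F] }  — shift
  I1: { [P → ( .] }  — reduce
  I2: { [F' → F .] }  — accept
  I3: { [B → . ( (], [B → . B c P], [B → . c (], [B → . c P P], [F → P .], [P → P . B F] }  — shift, reduce
  I4: { [F → b . P], [P → . (], [P → . P B F] }  — shift
  I5: { [B → . ( (], [B → . B c P], [B → . c (], [B → . c P P], [F → b P .], [P → P . B F] }  — shift, reduce
  I6: { [B → ( . (] }  — shift
  I7: { [B → B . c P], [F → . P], [F → . b P], [P → . (], [P → . P B F], [P → P B . F] }  — shift
  I8: { [B → c . (], [B → c . P P], [P → . (], [P → . P B F] }  — shift
  I9: { [B → c ( .], [P → ( .] }  — 2 reduces
  I10: { [B → . ( (], [B → . B c P], [B → . c (], [B → . c P P], [B → c P . P], [P → . (], [P → . P B F], [P → P . B F] }  — shift
  I11: { [B → ( . (], [P → ( .] }  — shift, reduce
  I12: { [B → . ( (], [B → . B c P], [B → . c (], [B → . c P P], [B → c P P .], [P → P . B F] }  — shift, reduce
  I13: { [B → ( ( .] }  — reduce
  I14: { [P → P B F .] }  — reduce
  I15: { [B → B c . P], [P → . (], [P → . P B F] }  — shift
  I16: { [B → . ( (], [B → . B c P], [B → . c (], [B → . c P P], [B → B c P .], [P → P . B F] }  — shift, reduce

I9 contains complete items [B → c ( .], [P → ( .] — reduce-reduce conflict.

Answer: Yes — I9: [B → c ( .] vs [P → ( .]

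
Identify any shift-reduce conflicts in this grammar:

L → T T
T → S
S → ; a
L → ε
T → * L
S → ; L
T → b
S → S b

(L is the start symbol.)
A shift-reduce conflict occurs when an LR(0) state has both:
  - a complete (reduce) item [A → α .] (dot at the end), and
  - a shift item [B → β . c γ] (dot before a terminal).

Augment with L' → L and build the canonical LR(0) collection (I0 = CLOSURE({[L' → . L]}), then GOTO on every symbol after a dot until no new states appear). It has 12 states:
  I0: { [L → . T T], [L → .], [L' → . L], [S → . ; L], [S → . ; a], [S → . S b], [T → . * L], [T → . S], [T → . b] }  — shift, reduce
  I1: { [L → . T T], [L → .], [S → . ; L], [S → . ; a], [S → . S b], [T → * . L], [T → . * L], [T → . S], [T → . b] }  — shift, reduce
  I2: { [L → . T T], [L → .], [S → . ; L], [S → . ; a], [S → . S b], [S → ; . L], [S → ; . a], [T → . * L], [T → . S], [T → . b] }  — shift, reduce
  I3: { [L' → L .] }  — accept
  I4: { [S → S . b], [T → S .] }  — shift, reduce
  I5: { [L → T . T], [S → . ; L], [S → . ; a], [S → . S b], [T → . * L], [T → . S], [T → . b] }  — shift
  I6: { [T → b .] }  — reduce
  I7: { [L → T T .] }  — reduce
  I8: { [S → S b .] }  — reduce
  I9: { [S → ; L .] }  — reduce
  I10: { [S → ; a .] }  — reduce
  I11: { [T → * L .] }  — reduce

I0 contains reduce item [L → .] and shift items [S → . ; L], [S → . ; a], [T → . * L], [T → . b] — shift-reduce conflict.
I1 contains reduce item [L → .] and shift items [S → . ; L], [S → . ; a], [T → . * L], [T → . b] — shift-reduce conflict.
I2 contains reduce item [L → .] and shift items [S → . ; L], [S → . ; a], [S → ; . a], [T → . * L], [T → . b] — shift-reduce conflict.
I4 contains reduce item [T → S .] and shift item [S → S . b] — shift-reduce conflict.

Answer: Yes — I0: [L → .] vs [S → . ; L]; I1: [L → .] vs [S → . ; L]; I2: [L → .] vs [S → . ; L]; I4: [T → S .] vs [S → S . b]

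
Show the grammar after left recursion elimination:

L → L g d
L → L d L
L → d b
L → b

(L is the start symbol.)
L is directly left-recursive. The standard transformation for
  A → A α₁ | ... | A α_m | β₁ | ... | β_n
is
  A  → β₁ A' | ... | β_n A'
  A' → α₁ A' | ... | α_m A' | ε

L → d b becomes L → d b L'
L → b becomes L → b L'
L → L g d becomes L' → g d L'
L → L d L becomes L' → d L L'
Add L' → ε

Resulting grammar:
L → d b L'
L → b L'
L' → g d L'
L' → d L L'
L' → ε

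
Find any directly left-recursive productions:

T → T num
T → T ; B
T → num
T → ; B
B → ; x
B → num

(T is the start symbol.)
Yes, T is left-recursive

Direct left recursion occurs when N → N α for some non-terminal N (the right-hand side begins with the left-hand side itself).

T → T num: LEFT RECURSIVE (starts with T)
T → T ; B: LEFT RECURSIVE (starts with T)
T → num: starts with num
T → ; B: starts with ';'
B → ; x: starts with ';'
B → num: starts with num

The grammar has direct left recursion on: T.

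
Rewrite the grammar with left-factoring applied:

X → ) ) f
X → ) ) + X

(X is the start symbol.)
Left-factoring transforms A → αβ₁ | αβ₂ into A → αA' and A' → β₁ | β₂
(α is the longest common prefix among the alternatives). Repeat until
no nonterminal has two alternatives with a common prefix.

Round 1: X has alternatives sharing prefix ') )'. Introduce X': X → ) ) X'
  Add: X' → f
  Add: X' → + X

No remaining common prefixes — done.

Resulting grammar:
X → ) ) X'
X' → f
X' → + X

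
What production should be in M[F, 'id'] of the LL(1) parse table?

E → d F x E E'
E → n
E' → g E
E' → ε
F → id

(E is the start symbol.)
F → id

To find M[F, 'id'], we find productions for F where 'id' is in the predict set (PREDICT(N → α) = (FIRST(α) \ {ε}) ∪ (FOLLOW(N) if α ⇒* ε)).

F → id: PREDICT = { 'id' }
  'id' is in predict set, so this production goes in M[F, 'id']

M[F, 'id'] = F → id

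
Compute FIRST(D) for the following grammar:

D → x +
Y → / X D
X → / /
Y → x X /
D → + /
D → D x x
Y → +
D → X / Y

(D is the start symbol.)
To compute FIRST(D), examine every production with D on the left-hand side, reading each right-hand side left to right until a non-nullable symbol is reached.

FIRST sets of the other non-terminals involved (by the same procedure, iterated to a fixed point):
  FIRST(X) = { '/' }

From D → x +:
  - x is a terminal: add 'x' and stop
From D → + /:
  - '+' is a terminal: add '+' and stop
From D → D x x:
  - D is the symbol being defined: contributes nothing new
    D is not nullable, so stop
From D → X / Y:
  - X is a non-terminal: add FIRST(X) \ {ε} = { '/' }
    X is not nullable, so stop

Collecting: FIRST(D) = { '+', '/', 'x' }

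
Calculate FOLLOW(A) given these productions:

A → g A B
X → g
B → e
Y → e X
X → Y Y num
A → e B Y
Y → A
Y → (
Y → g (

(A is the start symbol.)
A is the start symbol, so $ ∈ FOLLOW(A).
In A → g A B: A is followed by B, add FIRST(B) \ {ε} = { 'e' }
In Y → A: A is at the end, add FOLLOW(Y)

The FOLLOW sets referred to above (computed the same way, to a fixed point):
  FOLLOW(Y) = { $, '(', 'e', 'g', 'num' }

Taking the union: FOLLOW(A) = { $, '(', 'e', 'g', 'num' }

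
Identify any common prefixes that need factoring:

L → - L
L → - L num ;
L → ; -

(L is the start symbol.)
Yes, L has productions with common prefix '- L'

Left-factoring is needed when two productions for the same non-terminal
share a common prefix on the right-hand side.

Productions for L:
  L → - L
  L → - L num ;
  L → ; -

Found common prefix '- L' in productions for L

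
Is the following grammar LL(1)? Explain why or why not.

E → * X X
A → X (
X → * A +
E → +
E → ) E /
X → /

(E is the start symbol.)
Yes, the grammar is LL(1).

A grammar is LL(1) if for each non-terminal N with multiple productions, the predict sets of those productions are pairwise disjoint, where PREDICT(N → α) = (FIRST(α) \ {ε}) ∪ (FOLLOW(N) if α ⇒* ε).

For E:
  PREDICT(E → '*' X X) = { '*' }
  PREDICT(E → '+') = { '+' }
  PREDICT(E → ')' E '/') = { ')' }
For X:
  PREDICT(X → '*' A '+') = { '*' }
  PREDICT(X → '/') = { '/' }
A has a single production, so nothing to check there.

All predict sets are disjoint. The grammar IS LL(1).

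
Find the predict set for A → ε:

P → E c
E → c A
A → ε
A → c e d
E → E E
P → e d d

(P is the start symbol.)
{ 'c' }

PREDICT(A → ε) = (FIRST(RHS) \ {ε}) ∪ (FOLLOW(A) if ε ∈ FIRST(RHS), i.e. RHS ⇒* ε)
The right-hand side is ε (FIRST(ε) = { ε }), so the predict set is FOLLOW(A) = { 'c' }
PREDICT(A → ε) = { 'c' }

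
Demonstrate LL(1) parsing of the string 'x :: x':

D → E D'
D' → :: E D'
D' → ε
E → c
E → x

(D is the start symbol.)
LL(1) parsing maintains a stack (initially the start symbol over $) and the input. At each step: if the stack top is a terminal, match it against the current input token; if it is a non-terminal N, replace it with the RHS of M[N, lookahead] (the unique production whose predict set contains the lookahead).

Stack is shown with the top on the left.

Stack      Input     Action
---------------------------
D $        x :: x $  output D → E D'
E D' $     x :: x $  output E → x
x D' $     x :: x $  match 'x'
D' $       :: x $    output D' → :: E D'
:: E D' $  :: x $    match '::'
E D' $     x $       output E → x
x D' $     x $       match 'x'
D' $       $         output D' → ε
$          $         accept

The string is accepted.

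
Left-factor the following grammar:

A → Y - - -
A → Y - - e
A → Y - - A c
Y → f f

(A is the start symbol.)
A → Y - - A'
A' → -
A' → e
A' → A c
Y → f f

Left-factoring transforms A → αβ₁ | αβ₂ into A → αA' and A' → β₁ | β₂
(α is the longest common prefix among the alternatives). Repeat until
no nonterminal has two alternatives with a common prefix.

Round 1: A has alternatives sharing prefix 'Y - -'. Introduce A': A → Y - - A'
  Add: A' → -
  Add: A' → e
  Add: A' → A c

No remaining common prefixes — done.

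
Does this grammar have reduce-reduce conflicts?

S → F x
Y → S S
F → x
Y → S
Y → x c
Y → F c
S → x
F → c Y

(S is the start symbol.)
Augment with S' → S and build the canonical LR(0) collection (I0 = CLOSURE({[S' → . S]}), then GOTO on every symbol after a dot until no new states appear). It has 13 states:
  I0: { [F → . c Y], [F → . x], [S → . F x], [S → . x], [S' → . S] }  — shift
  I1: { [S → F . x] }  — shift
  I2: { [S' → S .] }  — accept
  I3: { [F → . c Y], [F → . x], [F → c . Y], [S → . F x], [S → . x], [Y → . F c], [Y → . S S], [Y → . S], [Y → . x c] }  — shift
  I4: { [F → x .], [S → x .] }  — 2 reduces
  I5: { [S → F . x], [Y → F . c] }  — shift
  I6: { [F → . c Y], [F → . x], [S → . F x], [S → . x], [Y → S . S], [Y → S .] }  — shift, reduce
  I7: { [F → c Y .] }  — reduce
  I8: { [F → x .], [S → x .], [Y → x . c] }  — shift, 2 reduces
  I9: { [Y → x c .] }  — reduce
  I10: { [Y → S S .] }  — reduce
  I11: { [Y → F c .] }  — reduce
  I12: { [S → F x .] }  — reduce

I4 contains complete items [F → x .], [S → x .] — reduce-reduce conflict.
I8 contains complete items [F → x .], [S → x .] — reduce-reduce conflict.

Answer: Yes — I4: [F → x .] vs [S → x .]; I8: [F → x .] vs [S → x .]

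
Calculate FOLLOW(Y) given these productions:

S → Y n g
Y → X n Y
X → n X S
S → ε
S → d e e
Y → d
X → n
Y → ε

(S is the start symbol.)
To compute FOLLOW(Y), find every occurrence of Y on a right-hand side N → α Y β: add FIRST(β) \ {ε}, and if β is empty or nullable also add FOLLOW(N). Iterate to a fixed point.

In S → Y n g: Y is followed by n g, add FIRST(n g) \ {ε} = { 'n' }
In Y → X n Y: Y is at the end; this adds FOLLOW(Y) to itself — nothing new

Taking the union: FOLLOW(Y) = { 'n' }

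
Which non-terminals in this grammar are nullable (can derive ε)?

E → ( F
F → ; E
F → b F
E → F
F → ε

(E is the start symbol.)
{ 'E', 'F' }

A non-terminal is nullable if it can derive ε (the empty string): either it has an ε-production, or it has a production whose right-hand side consists entirely of nullable non-terminals.

ε-productions: F → ε
So F is immediately nullable.
E → F: every symbol on the right is nullable, so E is nullable too.
Every non-terminal is now nullable.
Nullable = { 'E', 'F' }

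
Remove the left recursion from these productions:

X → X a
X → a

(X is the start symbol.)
X is directly left-recursive. The standard transformation for
  A → A α₁ | ... | A α_m | β₁ | ... | β_n
is
  A  → β₁ A' | ... | β_n A'
  A' → α₁ A' | ... | α_m A' | ε

X → a becomes X → a X'
X → X a becomes X' → a X'
Add X' → ε

Resulting grammar:
X → a X'
X' → a X'
X' → ε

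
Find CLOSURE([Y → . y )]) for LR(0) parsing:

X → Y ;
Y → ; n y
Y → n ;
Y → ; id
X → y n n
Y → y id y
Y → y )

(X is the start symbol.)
To compute CLOSURE, for each item [A → α.Bβ] where B is a non-terminal, add [B → .γ] for all productions B → γ; repeat for the newly added items until nothing changes.

Start with: [Y → . y )]
The dot precedes the terminal y, so nothing is added.

CLOSURE = { [Y → . y )] }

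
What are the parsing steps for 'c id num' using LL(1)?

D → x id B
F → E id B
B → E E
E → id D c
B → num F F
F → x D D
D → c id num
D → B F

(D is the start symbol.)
LL(1) parsing maintains a stack (initially the start symbol over $) and the input. At each step: if the stack top is a terminal, match it against the current input token; if it is a non-terminal N, replace it with the RHS of M[N, lookahead] (the unique production whose predict set contains the lookahead).

Stack is shown with the top on the left.

Stack       Input       Action
------------------------------
D $         c id num $  output D → c id num
c id num $  c id num $  match 'c'
id num $    id num $    match 'id'
num $       num $       match 'num'
$           $           accept

The string is accepted.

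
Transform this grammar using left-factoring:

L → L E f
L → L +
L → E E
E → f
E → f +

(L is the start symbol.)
L → L L'
L' → E f
L' → +
L → E E
E → f E'
E' → ε
E' → +

Left-factoring transforms A → αβ₁ | αβ₂ into A → αA' and A' → β₁ | β₂
(α is the longest common prefix among the alternatives). Repeat until
no nonterminal has two alternatives with a common prefix.

Round 1: L has alternatives sharing prefix 'L'. Introduce L': L → L L'
  Add: L' → E f
  Add: L' → +

Round 2: E has alternatives sharing prefix 'f'. Introduce E': E → f E'
  Add: E' → ε
  Add: E' → +

No remaining common prefixes — done.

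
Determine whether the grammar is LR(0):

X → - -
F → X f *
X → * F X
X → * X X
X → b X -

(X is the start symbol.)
Yes, the grammar is LR(0)

Augment with X' → X and build the canonical LR(0) collection (I0 = CLOSURE({[X' → . X]}), then GOTO on every symbol after a dot until no new states appear). It has 14 states:
  I0: { [X → . * F X], [X → . * X X], [X → . - -], [X → . b X -], [X' → . X] }  — shift
  I1: { [F → . X f *], [X → * . F X], [X → * . X X], [X → . * F X], [X → . * X X], [X → . - -], [X → . b X -] }  — shift
  I2: { [X → - . -] }  — shift
  I3: { [X' → X .] }  — accept
  I4: { [X → . * F X], [X → . * X X], [X → . - -], [X → . b X -], [X → b . X -] }  — shift
  I5: { [X → b X . -] }  — shift
  I6: { [X → b X - .] }  — reduce
  I7: { [X → - - .] }  — reduce
  I8: { [X → * F . X], [X → . * F X], [X → . * X X], [X → . - -], [X → . b X -] }  — shift
  I9: { [F → X . f *], [X → * X . X], [X → . * F X], [X → . * X X], [X → . - -], [X → . b X -] }  — shift
  I10: { [X → * X X .] }  — reduce
  I11: { [F → X f . *] }  — shift
  I12: { [F → X f * .] }  — reduce
  I13: { [X → * F X .] }  — reduce

Every state is either a pure shift/goto state or contains exactly one complete item and nothing to shift — no conflicts. The grammar is LR(0).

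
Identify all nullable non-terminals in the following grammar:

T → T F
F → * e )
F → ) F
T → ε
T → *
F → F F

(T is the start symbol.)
{ 'T' }

ε-productions: T → ε
So T is immediately nullable.
No further non-terminal can be added: every production for the remaining non-terminals contains a terminal or a non-nullable non-terminal.
Nullable = { 'T' }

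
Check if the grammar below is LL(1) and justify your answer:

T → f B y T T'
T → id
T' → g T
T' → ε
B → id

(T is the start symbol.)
No. Predict set conflict for T': { 'g' }

A grammar is LL(1) if for each non-terminal N with multiple productions, the predict sets of those productions are pairwise disjoint, where PREDICT(N → α) = (FIRST(α) \ {ε}) ∪ (FOLLOW(N) if α ⇒* ε).

Relevant sets:
  FOLLOW(T') = { $, 'g' }

For T:
  PREDICT(T → f B y T T') = { 'f' }
  PREDICT(T → id) = { 'id' }
For T':
  PREDICT(T' → g T) = { 'g' }
  PREDICT(T' → ε) = { $, 'g' }
B has a single production, so nothing to check there.

Conflict found: Predict set conflict for T': { 'g' }
The grammar is NOT LL(1).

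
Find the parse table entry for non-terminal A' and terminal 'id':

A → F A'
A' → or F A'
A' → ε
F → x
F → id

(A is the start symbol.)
Empty (error entry)

To find M[A', 'id'], we find productions for A' where 'id' is in the predict set (PREDICT(N → α) = (FIRST(α) \ {ε}) ∪ (FOLLOW(N) if α ⇒* ε)).

Relevant sets:
  FOLLOW(A') = { $ }

A' → or F A': PREDICT = { 'or' }
A' → ε: PREDICT = { $ }

M[A', 'id'] is empty (no production applies)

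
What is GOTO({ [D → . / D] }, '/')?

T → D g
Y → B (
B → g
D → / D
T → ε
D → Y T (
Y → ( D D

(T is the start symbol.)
{ [B → . g], [D → . / D], [D → . Y T (], [D → / . D], [Y → . ( D D], [Y → . B (] }

GOTO(I, '/') = CLOSURE({ [A → αX.β] : [A → α.Xβ] ∈ I, X = '/' })

Items with dot before '/', with the dot advanced:
  [D → . / D] → [D → / . D]
Closure of the advanced items:
  [D → / . D] has the dot before D: add [D → . / D], [D → . Y T (]
  [D → . Y T (] has the dot before Y: add [Y → . B (], [Y → . ( D D]
  [Y → . B (] has the dot before B: add [B → . g]

GOTO = { [B → . g], [D → . / D], [D → . Y T (], [D → / . D], [Y → . ( D D], [Y → . B (] }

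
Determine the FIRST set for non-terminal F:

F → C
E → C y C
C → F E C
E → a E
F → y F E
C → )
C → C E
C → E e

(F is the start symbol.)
{ ')', 'a', 'y' }

To compute FIRST(F), examine every production with F on the left-hand side, reading each right-hand side left to right until a non-nullable symbol is reached.

FIRST sets of the other non-terminals involved (by the same procedure, iterated to a fixed point):
  FIRST(C) = { ')', 'a', 'y' }

From F → C:
  - C is a non-terminal: add FIRST(C) \ {ε} = { ')', 'a', 'y' }
    C is not nullable, so stop
From F → y F E:
  - y is a terminal: add 'y' and stop

Collecting: FIRST(F) = { ')', 'a', 'y' }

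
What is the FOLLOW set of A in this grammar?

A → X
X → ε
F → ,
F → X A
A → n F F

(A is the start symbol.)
A is the start symbol, so $ ∈ FOLLOW(A).
In F → X A: A is at the end, add FOLLOW(F)

The FOLLOW sets referred to above (computed the same way, to a fixed point):
  FOLLOW(F) = { $, ',', 'n' }

Taking the union: FOLLOW(A) = { $, ',', 'n' }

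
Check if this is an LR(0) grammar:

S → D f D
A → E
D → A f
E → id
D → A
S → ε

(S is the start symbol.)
A grammar is LR(0) if no state in the canonical LR(0) collection has:
  - both a shift item (dot before a terminal) and a complete item (shift-reduce conflict), or
  - two or more complete items (reduce-reduce conflict; the accept item [S' → S .] counts as a complete item here).

Augment with S' → S and build the canonical LR(0) collection (I0 = CLOSURE({[S' → . S]}), then GOTO on every symbol after a dot until no new states appear). It has 9 states:
  I0: { [A → . E], [D → . A f], [D → . A], [E → . id], [S → . D f D], [S → .], [S' → . S] }  — shift, reduce
  I1: { [D → A . f], [D → A .] }  — shift, reduce
  I2: { [S → D . f D] }  — shift
  I3: { [A → E .] }  — reduce
  I4: { [S' → S .] }  — accept
  I5: { [E → id .] }  — reduce
  I6: { [A → . E], [D → . A f], [D → . A], [E → . id], [S → D f . D] }  — shift
  I7: { [S → D f D .] }  — reduce
  I8: { [D → A f .] }  — reduce

Conflict in state I0:
  Shift-reduce conflict between [S → .] and [E → . id]
So the grammar is NOT LR(0).

Answer: No. Shift-reduce conflict between [S → .] and [E → . id]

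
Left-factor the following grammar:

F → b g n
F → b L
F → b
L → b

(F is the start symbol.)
F → b F'
F' → g n
F' → L
F' → ε
L → b

Left-factoring transforms A → αβ₁ | αβ₂ into A → αA' and A' → β₁ | β₂
(α is the longest common prefix among the alternatives). Repeat until
no nonterminal has two alternatives with a common prefix.

Round 1: F has alternatives sharing prefix 'b'. Introduce F': F → b F'
  Add: F' → g n
  Add: F' → L
  Add: F' → ε

No remaining common prefixes — done.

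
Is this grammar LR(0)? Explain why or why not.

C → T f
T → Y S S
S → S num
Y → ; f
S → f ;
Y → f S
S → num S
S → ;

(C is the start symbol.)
No. Shift-reduce conflict between [Y → f S .] and [S → S . num]

Augment with C' → C and build the canonical LR(0) collection (I0 = CLOSURE({[C' → . C]}), then GOTO on every symbol after a dot until no new states appear). It has 18 states:
  I0: { [C → . T f], [C' → . C], [T → . Y S S], [Y → . ; f], [Y → . f S] }  — shift
  I1: { [Y → ; . f] }  — shift
  I2: { [C' → C .] }  — accept
  I3: { [C → T . f] }  — shift
  I4: { [S → . ;], [S → . S num], [S → . f ;], [S → . num S], [T → Y . S S] }  — shift
  I5: { [S → . ;], [S → . S num], [S → . f ;], [S → . num S], [Y → f . S] }  — shift
  I6: { [S → ; .] }  — reduce
  I7: { [S → S . num], [Y → f S .] }  — shift, reduce
  I8: { [S → f . ;] }  — shift
  I9: { [S → . ;], [S → . S num], [S → . f ;], [S → . num S], [S → num . S] }  — shift
  I10: { [S → S . num], [S → num S .] }  — shift, reduce
  I11: { [S → S num .] }  — reduce
  I12: { [S → f ; .] }  — reduce
  I13: { [S → . ;], [S → . S num], [S → . f ;], [S → . num S], [S → S . num], [T → Y S . S] }  — shift
  I14: { [S → S . num], [T → Y S S .] }  — shift, reduce
  I15: { [S → . ;], [S → . S num], [S → . f ;], [S → . num S], [S → S num .], [S → num . S] }  — shift, reduce
  I16: { [C → T f .] }  — reduce
  I17: { [Y → ; f .] }  — reduce

Conflict in state I7:
  Shift-reduce conflict between [Y → f S .] and [S → S . num]
So the grammar is NOT LR(0).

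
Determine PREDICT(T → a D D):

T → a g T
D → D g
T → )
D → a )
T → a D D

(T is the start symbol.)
{ 'a' }

PREDICT(T → a D D) = (FIRST(RHS) \ {ε}) ∪ (FOLLOW(T) if ε ∈ FIRST(RHS), i.e. RHS ⇒* ε)
FIRST(a D D) = { 'a' }
ε ∉ FIRST(a D D), so FOLLOW(T) is not added.
PREDICT(T → a D D) = { 'a' }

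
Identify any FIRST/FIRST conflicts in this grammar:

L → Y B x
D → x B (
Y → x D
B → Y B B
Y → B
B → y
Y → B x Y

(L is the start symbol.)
Yes. Y → x D / Y → B on { 'x' }; Y → x D / Y → B x Y on { 'x' }; Y → B / Y → B x Y on { 'x', 'y' }; B → Y B B / B → y on { 'y' }

A FIRST/FIRST conflict occurs when two productions N → α and N → β for the same non-terminal have FIRST(α) ∩ FIRST(β) ≠ ∅ (with ε ∈ FIRST of a nullable right-hand side, so two nullable alternatives also conflict).

FIRST sets of the non-terminals at (or reachable through a nullable prefix from) the front of some alternative:
  FIRST(B) = { 'x', 'y' }
  FIRST(Y) = { 'x', 'y' }

Productions for Y:
  Y → x D: FIRST = { 'x' }
  Y → B: FIRST = { 'x', 'y' }
  Y → B x Y: FIRST = { 'x', 'y' }
Productions for B:
  B → Y B B: FIRST = { 'x', 'y' }
  B → y: FIRST = { 'y' }
L, D have only one production, so no FIRST/FIRST conflict is possible there.

Conflict for Y: Y → x D and Y → B
  Overlap: { 'x' }
Conflict for Y: Y → x D and Y → B x Y
  Overlap: { 'x' }
Conflict for Y: Y → B and Y → B x Y
  Overlap: { 'x', 'y' }
Conflict for B: B → Y B B and B → y
  Overlap: { 'y' }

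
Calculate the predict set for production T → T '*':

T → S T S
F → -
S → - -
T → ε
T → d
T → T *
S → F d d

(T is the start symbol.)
PREDICT(T → T '*') = (FIRST(RHS) \ {ε}) ∪ (FOLLOW(T) if ε ∈ FIRST(RHS), i.e. RHS ⇒* ε)
FIRST(T) = { '*', '-', 'd', ε }
FIRST(T '*') = { '*', '-', 'd' }
ε ∉ FIRST(T '*'), so FOLLOW(T) is not added.
PREDICT(T → T '*') = { '*', '-', 'd' }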